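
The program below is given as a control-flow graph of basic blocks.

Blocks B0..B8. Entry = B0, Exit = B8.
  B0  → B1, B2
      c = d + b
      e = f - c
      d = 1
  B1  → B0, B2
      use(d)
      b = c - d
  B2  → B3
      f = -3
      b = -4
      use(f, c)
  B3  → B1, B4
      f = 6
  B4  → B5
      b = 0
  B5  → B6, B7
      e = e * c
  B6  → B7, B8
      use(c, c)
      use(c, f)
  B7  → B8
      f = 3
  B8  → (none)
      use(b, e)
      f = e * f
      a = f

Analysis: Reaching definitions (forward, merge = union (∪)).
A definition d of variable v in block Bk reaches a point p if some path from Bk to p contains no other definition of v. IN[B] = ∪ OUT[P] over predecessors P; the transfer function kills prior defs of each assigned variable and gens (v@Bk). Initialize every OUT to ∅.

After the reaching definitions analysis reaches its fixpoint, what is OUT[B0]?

Fixpoint table:
  B0: | IN={b@B1, c@B0, d@B0, e@B0, f@B3} | OUT={b@B1, c@B0, d@B0, e@B0, f@B3}
  B1: | IN={b@B1, b@B2, c@B0, d@B0, e@B0, f@B3} | OUT={b@B1, c@B0, d@B0, e@B0, f@B3}
  B2: | IN={b@B1, c@B0, d@B0, e@B0, f@B3} | OUT={b@B2, c@B0, d@B0, e@B0, f@B2}
  B3: | IN={b@B2, c@B0, d@B0, e@B0, f@B2} | OUT={b@B2, c@B0, d@B0, e@B0, f@B3}
  B4: | IN={b@B2, c@B0, d@B0, e@B0, f@B3} | OUT={b@B4, c@B0, d@B0, e@B0, f@B3}
  B5: | IN={b@B4, c@B0, d@B0, e@B0, f@B3} | OUT={b@B4, c@B0, d@B0, e@B5, f@B3}
  B6: | IN={b@B4, c@B0, d@B0, e@B5, f@B3} | OUT={b@B4, c@B0, d@B0, e@B5, f@B3}
  B7: | IN={b@B4, c@B0, d@B0, e@B5, f@B3} | OUT={b@B4, c@B0, d@B0, e@B5, f@B7}
  B8: | IN={b@B4, c@B0, d@B0, e@B5, f@B3, f@B7} | OUT={a@B8, b@B4, c@B0, d@B0, e@B5, f@B8}

Merge at B0 (entry node, so the boundary value {} is joined with the incoming edge(s)): IN[B0] = {} ⊔ OUT[B1] = {b@B1, c@B0, d@B0, e@B0, f@B3}
Applying B0's transfer function to that IN value gives OUT[B0] (row B0 above).

Answer: {b@B1, c@B0, d@B0, e@B0, f@B3}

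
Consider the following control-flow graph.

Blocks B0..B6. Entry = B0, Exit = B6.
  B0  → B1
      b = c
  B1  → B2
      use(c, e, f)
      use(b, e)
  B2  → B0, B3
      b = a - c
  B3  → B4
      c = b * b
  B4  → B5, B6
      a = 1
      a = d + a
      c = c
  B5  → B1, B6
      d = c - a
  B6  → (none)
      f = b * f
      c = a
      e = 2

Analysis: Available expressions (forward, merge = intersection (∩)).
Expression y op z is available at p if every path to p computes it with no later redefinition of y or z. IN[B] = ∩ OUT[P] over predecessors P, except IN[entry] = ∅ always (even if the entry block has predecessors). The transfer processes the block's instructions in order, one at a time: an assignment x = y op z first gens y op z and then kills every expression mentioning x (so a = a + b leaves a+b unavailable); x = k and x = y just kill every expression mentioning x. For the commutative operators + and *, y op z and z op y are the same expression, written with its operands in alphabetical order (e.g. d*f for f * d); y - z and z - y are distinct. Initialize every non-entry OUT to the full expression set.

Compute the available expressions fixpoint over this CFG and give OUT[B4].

Answer: {b*b}

Trace:
Converged values:
  B0:  IN={}  OUT={}
  B1:  IN={}  OUT={}
  B2:  IN={}  OUT={a-c}
  B3:  IN={a-c}  OUT={b*b}
  B4:  IN={b*b}  OUT={b*b}
  B5:  IN={b*b}  OUT={b*b, c-a}
  B6:  IN={b*b}  OUT={b*b}

Merge at B4: IN[B4] = OUT[B3] = {b*b}
Applying B4's transfer function to that IN value gives OUT[B4] (row B4 above).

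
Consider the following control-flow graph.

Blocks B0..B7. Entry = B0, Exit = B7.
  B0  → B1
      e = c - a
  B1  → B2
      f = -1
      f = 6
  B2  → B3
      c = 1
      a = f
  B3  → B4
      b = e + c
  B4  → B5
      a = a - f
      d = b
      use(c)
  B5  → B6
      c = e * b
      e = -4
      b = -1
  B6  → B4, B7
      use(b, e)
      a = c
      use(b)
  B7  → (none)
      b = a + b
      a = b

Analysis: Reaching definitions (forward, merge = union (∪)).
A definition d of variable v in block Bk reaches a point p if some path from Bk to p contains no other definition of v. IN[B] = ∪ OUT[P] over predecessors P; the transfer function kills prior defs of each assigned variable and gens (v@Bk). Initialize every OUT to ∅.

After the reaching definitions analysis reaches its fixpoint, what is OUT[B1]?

Converged values:
  B0: | IN={} | OUT={e@B0}
  B1: | IN={e@B0} | OUT={e@B0, f@B1}
  B2: | IN={e@B0, f@B1} | OUT={a@B2, c@B2, e@B0, f@B1}
  B3: | IN={a@B2, c@B2, e@B0, f@B1} | OUT={a@B2, b@B3, c@B2, e@B0, f@B1}
  B4: | IN={a@B2, a@B6, b@B3, b@B5, c@B2, c@B5, d@B4, e@B0, e@B5, f@B1} | OUT={a@B4, b@B3, b@B5, c@B2, c@B5, d@B4, e@B0, e@B5, f@B1}
  B5: | IN={a@B4, b@B3, b@B5, c@B2, c@B5, d@B4, e@B0, e@B5, f@B1} | OUT={a@B4, b@B5, c@B5, d@B4, e@B5, f@B1}
  B6: | IN={a@B4, b@B5, c@B5, d@B4, e@B5, f@B1} | OUT={a@B6, b@B5, c@B5, d@B4, e@B5, f@B1}
  B7: | IN={a@B6, b@B5, c@B5, d@B4, e@B5, f@B1} | OUT={a@B7, b@B7, c@B5, d@B4, e@B5, f@B1}

Merge at B1: IN[B1] = OUT[B0] = {e@B0}
Applying B1's transfer function to that IN value gives OUT[B1] (row B1 above).

Answer: {e@B0, f@B1}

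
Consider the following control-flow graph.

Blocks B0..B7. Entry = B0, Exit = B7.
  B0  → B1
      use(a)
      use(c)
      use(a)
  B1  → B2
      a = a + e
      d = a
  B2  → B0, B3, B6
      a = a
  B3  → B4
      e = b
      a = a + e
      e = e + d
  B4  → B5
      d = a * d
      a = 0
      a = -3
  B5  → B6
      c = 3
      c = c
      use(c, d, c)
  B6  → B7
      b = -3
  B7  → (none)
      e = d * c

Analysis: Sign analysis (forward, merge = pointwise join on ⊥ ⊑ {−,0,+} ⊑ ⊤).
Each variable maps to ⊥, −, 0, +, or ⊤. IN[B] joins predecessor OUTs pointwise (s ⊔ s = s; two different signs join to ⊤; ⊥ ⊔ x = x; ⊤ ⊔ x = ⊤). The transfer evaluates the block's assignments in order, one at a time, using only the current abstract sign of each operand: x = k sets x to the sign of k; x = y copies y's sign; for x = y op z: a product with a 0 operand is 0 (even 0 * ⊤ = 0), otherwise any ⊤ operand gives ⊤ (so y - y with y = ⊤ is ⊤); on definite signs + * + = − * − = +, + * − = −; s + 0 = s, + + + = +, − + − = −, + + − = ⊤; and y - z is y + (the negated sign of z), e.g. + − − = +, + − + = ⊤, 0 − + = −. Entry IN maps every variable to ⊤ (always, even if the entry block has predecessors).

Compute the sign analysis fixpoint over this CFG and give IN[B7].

Fixpoint table:
  B0:   IN=(all ⊤)   OUT=(all ⊤)
  B1:   IN=(all ⊤)   OUT=(all ⊤)
  B2:   IN=(all ⊤)   OUT=(all ⊤)
  B3:   IN=(all ⊤)   OUT=(all ⊤)
  B4:   IN=(all ⊤)   OUT={a:-; rest ⊤}
  B5:   IN={a:-; rest ⊤}   OUT={a:-, c:+; rest ⊤}
  B6:   IN=(all ⊤)   OUT={b:-; rest ⊤}
  B7:   IN={b:-; rest ⊤}   OUT={b:-; rest ⊤}

Merge at B7: IN[B7] = OUT[B6] = {a: ⊤, b: -, c: ⊤, d: ⊤, e: ⊤, f: ⊤}

Answer: {a: ⊤, b: -, c: ⊤, d: ⊤, e: ⊤, f: ⊤}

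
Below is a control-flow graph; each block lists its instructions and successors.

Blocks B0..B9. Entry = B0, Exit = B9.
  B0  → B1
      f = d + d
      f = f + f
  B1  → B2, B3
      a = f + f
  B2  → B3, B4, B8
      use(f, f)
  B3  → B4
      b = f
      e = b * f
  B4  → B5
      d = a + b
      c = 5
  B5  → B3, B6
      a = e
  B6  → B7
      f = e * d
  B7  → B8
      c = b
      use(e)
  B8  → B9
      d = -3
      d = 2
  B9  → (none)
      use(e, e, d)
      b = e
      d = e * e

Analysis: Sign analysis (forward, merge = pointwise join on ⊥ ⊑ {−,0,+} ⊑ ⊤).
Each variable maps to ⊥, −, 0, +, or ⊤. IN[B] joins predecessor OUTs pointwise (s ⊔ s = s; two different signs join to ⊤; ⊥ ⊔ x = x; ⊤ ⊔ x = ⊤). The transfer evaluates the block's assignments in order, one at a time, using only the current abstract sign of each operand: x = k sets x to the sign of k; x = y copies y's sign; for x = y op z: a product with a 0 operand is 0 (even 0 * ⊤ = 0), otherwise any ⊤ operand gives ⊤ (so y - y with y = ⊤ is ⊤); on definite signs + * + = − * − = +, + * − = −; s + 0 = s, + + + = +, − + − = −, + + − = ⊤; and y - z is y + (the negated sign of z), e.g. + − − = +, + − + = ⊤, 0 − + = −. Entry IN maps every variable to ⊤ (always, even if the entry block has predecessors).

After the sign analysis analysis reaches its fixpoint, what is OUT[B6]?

Answer: {a: ⊤, b: ⊤, c: +, d: ⊤, e: ⊤, f: ⊤}

Trace:
Fixpoint table:
  B0: | IN=(all ⊤) | OUT=(all ⊤)
  B1: | IN=(all ⊤) | OUT=(all ⊤)
  B2: | IN=(all ⊤) | OUT=(all ⊤)
  B3: | IN=(all ⊤) | OUT=(all ⊤)
  B4: | IN=(all ⊤) | OUT={c:+; rest ⊤}
  B5: | IN={c:+; rest ⊤} | OUT={c:+; rest ⊤}
  B6: | IN={c:+; rest ⊤} | OUT={c:+; rest ⊤}
  B7: | IN={c:+; rest ⊤} | OUT=(all ⊤)
  B8: | IN=(all ⊤) | OUT={d:+; rest ⊤}
  B9: | IN={d:+; rest ⊤} | OUT=(all ⊤)

Merge at B6: IN[B6] = OUT[B5] = {a: ⊤, b: ⊤, c: +, d: ⊤, e: ⊤, f: ⊤}
Applying B6's transfer function to that IN value gives OUT[B6] (row B6 above).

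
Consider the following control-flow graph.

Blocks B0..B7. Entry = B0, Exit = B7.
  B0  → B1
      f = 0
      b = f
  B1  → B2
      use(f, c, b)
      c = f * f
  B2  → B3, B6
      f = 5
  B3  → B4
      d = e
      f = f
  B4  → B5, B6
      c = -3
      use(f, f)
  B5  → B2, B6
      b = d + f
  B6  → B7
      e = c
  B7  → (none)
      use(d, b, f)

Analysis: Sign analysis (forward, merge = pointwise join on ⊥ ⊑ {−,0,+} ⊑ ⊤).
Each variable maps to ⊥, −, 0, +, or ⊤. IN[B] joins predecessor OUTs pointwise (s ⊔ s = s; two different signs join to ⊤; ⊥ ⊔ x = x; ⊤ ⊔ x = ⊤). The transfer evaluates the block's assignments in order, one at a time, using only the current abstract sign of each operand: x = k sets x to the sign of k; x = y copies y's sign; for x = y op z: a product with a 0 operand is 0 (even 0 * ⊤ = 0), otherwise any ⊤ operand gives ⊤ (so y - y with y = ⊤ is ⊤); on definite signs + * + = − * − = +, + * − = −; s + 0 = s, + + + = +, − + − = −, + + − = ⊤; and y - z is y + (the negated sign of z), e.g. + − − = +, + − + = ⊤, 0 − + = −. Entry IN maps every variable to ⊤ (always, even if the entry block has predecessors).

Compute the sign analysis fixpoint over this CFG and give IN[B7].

Answer: {a: ⊤, b: ⊤, c: ⊤, d: ⊤, e: ⊤, f: +}

Derivation:
Fixpoint table:
  B0:   IN=(all ⊤)   OUT={b:0, f:0; rest ⊤}
  B1:   IN={b:0, f:0; rest ⊤}   OUT={b:0, c:0, f:0; rest ⊤}
  B2:   IN=(all ⊤)   OUT={f:+; rest ⊤}
  B3:   IN={f:+; rest ⊤}   OUT={f:+; rest ⊤}
  B4:   IN={f:+; rest ⊤}   OUT={c:-, f:+; rest ⊤}
  B5:   IN={c:-, f:+; rest ⊤}   OUT={c:-, f:+; rest ⊤}
  B6:   IN={f:+; rest ⊤}   OUT={f:+; rest ⊤}
  B7:   IN={f:+; rest ⊤}   OUT={f:+; rest ⊤}

Merge at B7: IN[B7] = OUT[B6] = {a: ⊤, b: ⊤, c: ⊤, d: ⊤, e: ⊤, f: +}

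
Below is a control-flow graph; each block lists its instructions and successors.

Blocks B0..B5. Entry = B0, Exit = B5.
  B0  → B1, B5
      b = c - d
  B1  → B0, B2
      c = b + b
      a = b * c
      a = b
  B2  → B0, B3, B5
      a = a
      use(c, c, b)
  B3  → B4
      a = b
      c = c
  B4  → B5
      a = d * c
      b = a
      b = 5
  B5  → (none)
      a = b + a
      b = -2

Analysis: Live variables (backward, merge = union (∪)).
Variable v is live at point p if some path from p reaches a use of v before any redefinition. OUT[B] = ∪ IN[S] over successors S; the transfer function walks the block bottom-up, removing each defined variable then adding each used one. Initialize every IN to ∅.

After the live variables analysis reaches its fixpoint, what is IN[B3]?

Answer: {b, c, d}

Derivation:
Fixpoint table:
  B0:  IN={a, c, d}  OUT={a, b, d}
  B1:  IN={b, d}  OUT={a, b, c, d}
  B2:  IN={a, b, c, d}  OUT={a, b, c, d}
  B3:  IN={b, c, d}  OUT={c, d}
  B4:  IN={c, d}  OUT={a, b}
  B5:  IN={a, b}  OUT={}

Merge at B3: OUT[B3] = IN[B4] = {c, d}
Applying B3's transfer function to that OUT value gives IN[B3] (row B3 above).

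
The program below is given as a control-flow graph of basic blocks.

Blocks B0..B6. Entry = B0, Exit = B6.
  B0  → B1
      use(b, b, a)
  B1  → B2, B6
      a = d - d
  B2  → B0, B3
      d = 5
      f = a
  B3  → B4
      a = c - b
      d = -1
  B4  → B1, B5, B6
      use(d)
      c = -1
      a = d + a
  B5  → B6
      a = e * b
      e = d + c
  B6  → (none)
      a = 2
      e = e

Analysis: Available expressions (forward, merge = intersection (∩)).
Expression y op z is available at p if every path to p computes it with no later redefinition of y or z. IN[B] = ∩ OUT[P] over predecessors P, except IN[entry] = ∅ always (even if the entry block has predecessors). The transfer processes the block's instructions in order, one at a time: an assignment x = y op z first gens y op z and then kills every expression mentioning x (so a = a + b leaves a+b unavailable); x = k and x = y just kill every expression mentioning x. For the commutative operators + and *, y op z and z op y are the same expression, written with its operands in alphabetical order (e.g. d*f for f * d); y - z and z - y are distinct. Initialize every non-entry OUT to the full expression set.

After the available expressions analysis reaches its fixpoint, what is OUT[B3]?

Fixpoint table:
  B0: | IN={} | OUT={}
  B1: | IN={} | OUT={d-d}
  B2: | IN={d-d} | OUT={}
  B3: | IN={} | OUT={c-b}
  B4: | IN={c-b} | OUT={}
  B5: | IN={} | OUT={c+d}
  B6: | IN={} | OUT={}

Merge at B3: IN[B3] = OUT[B2] = {}
Applying B3's transfer function to that IN value gives OUT[B3] (row B3 above).

Answer: {c-b}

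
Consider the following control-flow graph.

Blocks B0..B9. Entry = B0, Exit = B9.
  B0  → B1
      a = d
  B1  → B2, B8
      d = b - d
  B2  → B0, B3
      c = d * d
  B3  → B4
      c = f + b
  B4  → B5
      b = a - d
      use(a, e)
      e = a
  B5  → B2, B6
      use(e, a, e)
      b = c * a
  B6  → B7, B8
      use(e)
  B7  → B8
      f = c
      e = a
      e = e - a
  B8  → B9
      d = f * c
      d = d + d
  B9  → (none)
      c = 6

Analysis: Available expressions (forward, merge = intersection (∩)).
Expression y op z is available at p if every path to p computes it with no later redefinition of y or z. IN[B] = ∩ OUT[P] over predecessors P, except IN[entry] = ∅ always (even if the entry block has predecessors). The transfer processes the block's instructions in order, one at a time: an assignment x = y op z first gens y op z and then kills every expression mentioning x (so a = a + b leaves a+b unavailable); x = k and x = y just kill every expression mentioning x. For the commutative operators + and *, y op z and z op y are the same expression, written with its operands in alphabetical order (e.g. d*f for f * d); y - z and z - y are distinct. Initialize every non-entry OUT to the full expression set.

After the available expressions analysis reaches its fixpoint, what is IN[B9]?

Answer: {c*f}

Trace:
Fixpoint table:
  B0:  IN={}  OUT={}
  B1:  IN={}  OUT={}
  B2:  IN={}  OUT={d*d}
  B3:  IN={d*d}  OUT={b+f, d*d}
  B4:  IN={b+f, d*d}  OUT={a-d, d*d}
  B5:  IN={a-d, d*d}  OUT={a*c, a-d, d*d}
  B6:  IN={a*c, a-d, d*d}  OUT={a*c, a-d, d*d}
  B7:  IN={a*c, a-d, d*d}  OUT={a*c, a-d, d*d}
  B8:  IN={}  OUT={c*f}
  B9:  IN={c*f}  OUT={}

Merge at B9: IN[B9] = OUT[B8] = {c*f}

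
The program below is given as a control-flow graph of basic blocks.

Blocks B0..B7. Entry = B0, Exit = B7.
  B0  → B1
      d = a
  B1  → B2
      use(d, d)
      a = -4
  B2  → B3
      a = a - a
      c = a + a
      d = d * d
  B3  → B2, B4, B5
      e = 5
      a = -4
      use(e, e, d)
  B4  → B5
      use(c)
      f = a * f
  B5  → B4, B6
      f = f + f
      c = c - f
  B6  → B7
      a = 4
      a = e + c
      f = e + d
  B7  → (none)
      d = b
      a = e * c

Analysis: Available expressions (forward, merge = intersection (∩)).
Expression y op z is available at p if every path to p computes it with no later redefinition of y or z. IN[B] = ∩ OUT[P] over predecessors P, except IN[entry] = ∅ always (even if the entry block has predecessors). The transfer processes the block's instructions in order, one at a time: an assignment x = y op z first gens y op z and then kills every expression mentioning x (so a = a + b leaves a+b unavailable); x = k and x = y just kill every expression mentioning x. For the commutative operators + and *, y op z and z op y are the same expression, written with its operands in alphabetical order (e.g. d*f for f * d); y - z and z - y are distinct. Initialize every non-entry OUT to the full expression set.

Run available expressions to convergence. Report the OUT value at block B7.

Converged values:
  B0: | IN={} | OUT={}
  B1: | IN={} | OUT={}
  B2: | IN={} | OUT={a+a}
  B3: | IN={a+a} | OUT={}
  B4: | IN={} | OUT={}
  B5: | IN={} | OUT={}
  B6: | IN={} | OUT={c+e, d+e}
  B7: | IN={c+e, d+e} | OUT={c*e, c+e}

Merge at B7: IN[B7] = OUT[B6] = {c+e, d+e}
Applying B7's transfer function to that IN value gives OUT[B7] (row B7 above).

Answer: {c*e, c+e}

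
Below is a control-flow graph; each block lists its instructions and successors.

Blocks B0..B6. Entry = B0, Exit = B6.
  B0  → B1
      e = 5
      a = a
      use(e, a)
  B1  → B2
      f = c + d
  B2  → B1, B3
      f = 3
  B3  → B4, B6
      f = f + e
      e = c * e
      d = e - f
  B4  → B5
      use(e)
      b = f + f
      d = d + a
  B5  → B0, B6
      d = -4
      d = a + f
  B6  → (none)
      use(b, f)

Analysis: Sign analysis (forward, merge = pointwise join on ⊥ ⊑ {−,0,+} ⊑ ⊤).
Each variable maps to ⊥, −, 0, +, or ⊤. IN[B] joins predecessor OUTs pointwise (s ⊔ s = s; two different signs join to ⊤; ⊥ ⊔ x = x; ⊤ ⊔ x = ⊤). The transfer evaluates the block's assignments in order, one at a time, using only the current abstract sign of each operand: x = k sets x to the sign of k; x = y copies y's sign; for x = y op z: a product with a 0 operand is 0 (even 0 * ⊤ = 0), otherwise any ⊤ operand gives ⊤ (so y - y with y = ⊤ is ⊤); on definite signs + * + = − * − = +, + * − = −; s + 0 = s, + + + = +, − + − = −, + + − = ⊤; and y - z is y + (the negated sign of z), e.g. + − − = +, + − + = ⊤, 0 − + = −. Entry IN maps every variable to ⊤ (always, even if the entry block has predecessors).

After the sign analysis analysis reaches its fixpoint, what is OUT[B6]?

Answer: {a: ⊤, b: ⊤, c: ⊤, d: ⊤, e: ⊤, f: +}

Derivation:
Converged values:
  B0: | IN=(all ⊤) | OUT={e:+; rest ⊤}
  B1: | IN={e:+; rest ⊤} | OUT={e:+; rest ⊤}
  B2: | IN={e:+; rest ⊤} | OUT={e:+, f:+; rest ⊤}
  B3: | IN={e:+, f:+; rest ⊤} | OUT={f:+; rest ⊤}
  B4: | IN={f:+; rest ⊤} | OUT={b:+, f:+; rest ⊤}
  B5: | IN={b:+, f:+; rest ⊤} | OUT={b:+, f:+; rest ⊤}
  B6: | IN={f:+; rest ⊤} | OUT={f:+; rest ⊤}

Merge at B6: IN[B6] = OUT[B3] ⊔ OUT[B5] = {a: ⊤, b: ⊤, c: ⊤, d: ⊤, e: ⊤, f: +}
Applying B6's transfer function to that IN value gives OUT[B6] (row B6 above).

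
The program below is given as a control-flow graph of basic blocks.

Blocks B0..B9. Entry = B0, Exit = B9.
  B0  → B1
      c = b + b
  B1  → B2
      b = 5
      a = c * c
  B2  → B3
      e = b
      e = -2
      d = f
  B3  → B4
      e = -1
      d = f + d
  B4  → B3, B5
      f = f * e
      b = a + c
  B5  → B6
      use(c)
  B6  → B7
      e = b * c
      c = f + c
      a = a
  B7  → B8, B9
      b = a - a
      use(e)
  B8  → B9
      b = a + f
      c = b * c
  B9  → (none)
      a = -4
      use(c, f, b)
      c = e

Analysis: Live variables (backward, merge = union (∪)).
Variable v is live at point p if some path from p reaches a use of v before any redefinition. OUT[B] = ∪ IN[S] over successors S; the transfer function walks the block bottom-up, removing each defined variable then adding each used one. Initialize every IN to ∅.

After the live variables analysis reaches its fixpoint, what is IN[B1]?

Answer: {c, f}

Trace:
Per-block solution:
  B0:  IN={b, f}  OUT={c, f}
  B1:  IN={c, f}  OUT={a, b, c, f}
  B2:  IN={a, b, c, f}  OUT={a, c, d, f}
  B3:  IN={a, c, d, f}  OUT={a, c, d, e, f}
  B4:  IN={a, c, d, e, f}  OUT={a, b, c, d, f}
  B5:  IN={a, b, c, f}  OUT={a, b, c, f}
  B6:  IN={a, b, c, f}  OUT={a, c, e, f}
  B7:  IN={a, c, e, f}  OUT={a, b, c, e, f}
  B8:  IN={a, c, e, f}  OUT={b, c, e, f}
  B9:  IN={b, c, e, f}  OUT={}

Merge at B1: OUT[B1] = IN[B2] = {a, b, c, f}
Applying B1's transfer function to that OUT value gives IN[B1] (row B1 above).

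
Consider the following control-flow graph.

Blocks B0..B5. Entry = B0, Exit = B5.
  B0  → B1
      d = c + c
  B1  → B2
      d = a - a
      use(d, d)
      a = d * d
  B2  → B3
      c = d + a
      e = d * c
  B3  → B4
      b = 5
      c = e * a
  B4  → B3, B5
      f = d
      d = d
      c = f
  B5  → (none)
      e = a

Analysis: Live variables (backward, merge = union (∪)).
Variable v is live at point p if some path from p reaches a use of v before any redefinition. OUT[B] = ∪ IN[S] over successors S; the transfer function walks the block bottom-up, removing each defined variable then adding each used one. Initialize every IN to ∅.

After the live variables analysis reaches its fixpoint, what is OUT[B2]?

Converged values:
  B0:  IN={a, c}  OUT={a}
  B1:  IN={a}  OUT={a, d}
  B2:  IN={a, d}  OUT={a, d, e}
  B3:  IN={a, d, e}  OUT={a, d, e}
  B4:  IN={a, d, e}  OUT={a, d, e}
  B5:  IN={a}  OUT={}

Merge at B2: OUT[B2] = IN[B3] = {a, d, e}

Answer: {a, d, e}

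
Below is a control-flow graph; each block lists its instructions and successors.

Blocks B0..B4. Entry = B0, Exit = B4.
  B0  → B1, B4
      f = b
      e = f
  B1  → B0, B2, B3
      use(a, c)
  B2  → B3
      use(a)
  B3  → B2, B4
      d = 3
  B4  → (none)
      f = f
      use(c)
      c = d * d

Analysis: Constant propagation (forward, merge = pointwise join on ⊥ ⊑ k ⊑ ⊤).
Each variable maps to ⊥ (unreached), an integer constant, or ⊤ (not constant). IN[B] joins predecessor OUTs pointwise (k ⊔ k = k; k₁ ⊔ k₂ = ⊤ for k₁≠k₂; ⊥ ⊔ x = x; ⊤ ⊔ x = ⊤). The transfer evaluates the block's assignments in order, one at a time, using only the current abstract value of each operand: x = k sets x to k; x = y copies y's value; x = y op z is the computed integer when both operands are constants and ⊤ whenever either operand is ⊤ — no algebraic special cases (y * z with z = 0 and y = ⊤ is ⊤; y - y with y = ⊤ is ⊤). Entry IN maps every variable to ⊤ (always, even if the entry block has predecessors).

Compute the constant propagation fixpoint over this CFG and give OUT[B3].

Converged values:
  B0:  IN=(all ⊤)  OUT=(all ⊤)
  B1:  IN=(all ⊤)  OUT=(all ⊤)
  B2:  IN=(all ⊤)  OUT=(all ⊤)
  B3:  IN=(all ⊤)  OUT={d:3; rest ⊤}
  B4:  IN=(all ⊤)  OUT=(all ⊤)

Merge at B3: IN[B3] = OUT[B1] ⊔ OUT[B2] = {a: ⊤, b: ⊤, c: ⊤, d: ⊤, e: ⊤, f: ⊤}
Applying B3's transfer function to that IN value gives OUT[B3] (row B3 above).

Answer: {a: ⊤, b: ⊤, c: ⊤, d: 3, e: ⊤, f: ⊤}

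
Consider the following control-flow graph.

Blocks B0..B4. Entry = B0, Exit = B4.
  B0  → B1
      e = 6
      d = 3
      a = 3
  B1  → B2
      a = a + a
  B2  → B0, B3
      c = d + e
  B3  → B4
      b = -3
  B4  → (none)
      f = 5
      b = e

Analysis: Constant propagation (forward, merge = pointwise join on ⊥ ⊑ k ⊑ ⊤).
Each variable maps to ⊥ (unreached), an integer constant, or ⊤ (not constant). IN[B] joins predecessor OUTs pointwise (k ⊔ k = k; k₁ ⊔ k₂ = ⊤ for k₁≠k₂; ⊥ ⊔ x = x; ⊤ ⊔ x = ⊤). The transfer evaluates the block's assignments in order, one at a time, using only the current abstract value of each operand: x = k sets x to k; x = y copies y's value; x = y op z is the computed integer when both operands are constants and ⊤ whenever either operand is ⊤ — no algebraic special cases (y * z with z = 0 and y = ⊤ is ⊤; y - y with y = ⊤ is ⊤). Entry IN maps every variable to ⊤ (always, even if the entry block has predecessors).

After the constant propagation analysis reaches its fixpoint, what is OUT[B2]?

Per-block solution:
  B0:  IN=(all ⊤)  OUT={a:3, d:3, e:6; rest ⊤}
  B1:  IN={a:3, d:3, e:6; rest ⊤}  OUT={a:6, d:3, e:6; rest ⊤}
  B2:  IN={a:6, d:3, e:6; rest ⊤}  OUT={a:6, c:9, d:3, e:6; rest ⊤}
  B3:  IN={a:6, c:9, d:3, e:6; rest ⊤}  OUT={a:6, b:-3, c:9, d:3, e:6; rest ⊤}
  B4:  IN={a:6, b:-3, c:9, d:3, e:6; rest ⊤}  OUT={a:6, b:6, c:9, d:3, e:6, f:5; rest ⊤}

Merge at B2: IN[B2] = OUT[B1] = {a: 6, b: ⊤, c: ⊤, d: 3, e: 6, f: ⊤}
Applying B2's transfer function to that IN value gives OUT[B2] (row B2 above).

Answer: {a: 6, b: ⊤, c: 9, d: 3, e: 6, f: ⊤}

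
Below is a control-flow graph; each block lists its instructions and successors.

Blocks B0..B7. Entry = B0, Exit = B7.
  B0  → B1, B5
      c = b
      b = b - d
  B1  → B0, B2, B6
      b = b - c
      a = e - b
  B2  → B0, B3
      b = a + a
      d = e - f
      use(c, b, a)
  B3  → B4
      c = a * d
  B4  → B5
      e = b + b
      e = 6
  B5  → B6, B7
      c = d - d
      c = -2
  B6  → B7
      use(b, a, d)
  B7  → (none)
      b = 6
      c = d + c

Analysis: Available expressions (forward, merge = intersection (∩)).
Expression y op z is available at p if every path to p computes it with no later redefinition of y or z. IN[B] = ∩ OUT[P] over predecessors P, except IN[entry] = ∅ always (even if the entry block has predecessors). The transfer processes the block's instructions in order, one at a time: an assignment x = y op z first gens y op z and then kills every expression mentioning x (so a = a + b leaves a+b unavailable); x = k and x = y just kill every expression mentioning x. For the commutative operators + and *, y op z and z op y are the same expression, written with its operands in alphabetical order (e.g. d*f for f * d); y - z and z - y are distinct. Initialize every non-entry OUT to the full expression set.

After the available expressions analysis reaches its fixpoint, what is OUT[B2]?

Per-block solution:
  B0:  IN={}  OUT={}
  B1:  IN={}  OUT={e-b}
  B2:  IN={e-b}  OUT={a+a, e-f}
  B3:  IN={a+a, e-f}  OUT={a*d, a+a, e-f}
  B4:  IN={a*d, a+a, e-f}  OUT={a*d, a+a, b+b}
  B5:  IN={}  OUT={d-d}
  B6:  IN={}  OUT={}
  B7:  IN={}  OUT={}

Merge at B2: IN[B2] = OUT[B1] = {e-b}
Applying B2's transfer function to that IN value gives OUT[B2] (row B2 above).

Answer: {a+a, e-f}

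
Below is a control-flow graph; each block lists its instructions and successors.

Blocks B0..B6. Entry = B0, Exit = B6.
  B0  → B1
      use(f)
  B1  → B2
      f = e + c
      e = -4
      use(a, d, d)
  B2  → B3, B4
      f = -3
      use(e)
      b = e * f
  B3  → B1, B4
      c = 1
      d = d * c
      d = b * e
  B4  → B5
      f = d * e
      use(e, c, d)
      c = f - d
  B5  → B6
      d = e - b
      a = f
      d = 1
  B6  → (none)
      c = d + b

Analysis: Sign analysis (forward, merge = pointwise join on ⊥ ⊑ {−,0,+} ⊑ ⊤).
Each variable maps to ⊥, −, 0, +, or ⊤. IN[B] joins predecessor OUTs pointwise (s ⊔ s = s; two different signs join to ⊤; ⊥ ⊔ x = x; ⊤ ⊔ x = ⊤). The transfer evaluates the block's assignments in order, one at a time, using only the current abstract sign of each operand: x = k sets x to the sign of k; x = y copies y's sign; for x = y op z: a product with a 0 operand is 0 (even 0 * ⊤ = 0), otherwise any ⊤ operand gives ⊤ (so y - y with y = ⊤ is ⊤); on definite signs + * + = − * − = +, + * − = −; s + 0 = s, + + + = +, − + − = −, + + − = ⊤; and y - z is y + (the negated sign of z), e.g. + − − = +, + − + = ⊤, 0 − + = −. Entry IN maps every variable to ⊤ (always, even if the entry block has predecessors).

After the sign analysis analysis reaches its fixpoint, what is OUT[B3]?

Fixpoint table:
  B0:   IN=(all ⊤)   OUT=(all ⊤)
  B1:   IN=(all ⊤)   OUT={e:-; rest ⊤}
  B2:   IN={e:-; rest ⊤}   OUT={b:+, e:-, f:-; rest ⊤}
  B3:   IN={b:+, e:-, f:-; rest ⊤}   OUT={b:+, c:+, d:-, e:-, f:-; rest ⊤}
  B4:   IN={b:+, e:-, f:-; rest ⊤}   OUT={b:+, e:-; rest ⊤}
  B5:   IN={b:+, e:-; rest ⊤}   OUT={b:+, d:+, e:-; rest ⊤}
  B6:   IN={b:+, d:+, e:-; rest ⊤}   OUT={b:+, c:+, d:+, e:-; rest ⊤}

Merge at B3: IN[B3] = OUT[B2] = {a: ⊤, b: +, c: ⊤, d: ⊤, e: -, f: -}
Applying B3's transfer function to that IN value gives OUT[B3] (row B3 above).

Answer: {a: ⊤, b: +, c: +, d: -, e: -, f: -}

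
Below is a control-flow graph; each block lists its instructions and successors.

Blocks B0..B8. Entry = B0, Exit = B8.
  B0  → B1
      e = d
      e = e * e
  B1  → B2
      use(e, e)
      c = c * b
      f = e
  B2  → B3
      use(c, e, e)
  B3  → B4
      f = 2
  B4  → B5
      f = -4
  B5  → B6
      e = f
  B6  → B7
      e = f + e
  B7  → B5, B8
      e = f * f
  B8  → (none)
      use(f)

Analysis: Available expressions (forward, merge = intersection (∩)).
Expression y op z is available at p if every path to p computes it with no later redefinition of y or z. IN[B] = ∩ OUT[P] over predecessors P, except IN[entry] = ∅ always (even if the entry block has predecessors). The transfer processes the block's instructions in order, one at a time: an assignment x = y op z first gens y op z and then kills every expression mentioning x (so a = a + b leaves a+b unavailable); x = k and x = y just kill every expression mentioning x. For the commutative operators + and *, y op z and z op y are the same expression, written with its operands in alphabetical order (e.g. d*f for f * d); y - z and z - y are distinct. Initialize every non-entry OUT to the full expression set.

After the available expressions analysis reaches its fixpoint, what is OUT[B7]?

Answer: {f*f}

Trace:
Converged values:
  B0:  IN={}  OUT={}
  B1:  IN={}  OUT={}
  B2:  IN={}  OUT={}
  B3:  IN={}  OUT={}
  B4:  IN={}  OUT={}
  B5:  IN={}  OUT={}
  B6:  IN={}  OUT={}
  B7:  IN={}  OUT={f*f}
  B8:  IN={f*f}  OUT={f*f}

Merge at B7: IN[B7] = OUT[B6] = {}
Applying B7's transfer function to that IN value gives OUT[B7] (row B7 above).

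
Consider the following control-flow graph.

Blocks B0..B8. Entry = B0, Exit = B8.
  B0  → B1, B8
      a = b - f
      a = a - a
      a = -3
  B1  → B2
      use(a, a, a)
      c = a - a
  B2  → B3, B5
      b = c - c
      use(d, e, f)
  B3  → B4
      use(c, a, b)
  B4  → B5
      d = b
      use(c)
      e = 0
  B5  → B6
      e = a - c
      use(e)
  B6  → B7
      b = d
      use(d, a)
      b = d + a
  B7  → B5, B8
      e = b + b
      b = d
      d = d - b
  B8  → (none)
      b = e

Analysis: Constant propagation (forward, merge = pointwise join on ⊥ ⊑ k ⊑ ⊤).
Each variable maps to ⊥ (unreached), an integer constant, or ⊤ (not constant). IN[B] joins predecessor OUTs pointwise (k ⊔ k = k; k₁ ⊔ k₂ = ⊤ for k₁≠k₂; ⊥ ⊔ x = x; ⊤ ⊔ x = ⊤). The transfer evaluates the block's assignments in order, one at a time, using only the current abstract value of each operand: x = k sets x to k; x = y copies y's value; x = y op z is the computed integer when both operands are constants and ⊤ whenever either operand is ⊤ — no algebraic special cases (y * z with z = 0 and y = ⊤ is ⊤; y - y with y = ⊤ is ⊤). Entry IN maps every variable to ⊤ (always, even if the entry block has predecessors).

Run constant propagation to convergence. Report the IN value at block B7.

Per-block solution:
  B0:   IN=(all ⊤)   OUT={a:-3; rest ⊤}
  B1:   IN={a:-3; rest ⊤}   OUT={a:-3, c:0; rest ⊤}
  B2:   IN={a:-3, c:0; rest ⊤}   OUT={a:-3, b:0, c:0; rest ⊤}
  B3:   IN={a:-3, b:0, c:0; rest ⊤}   OUT={a:-3, b:0, c:0; rest ⊤}
  B4:   IN={a:-3, b:0, c:0; rest ⊤}   OUT={a:-3, b:0, c:0, d:0, e:0; rest ⊤}
  B5:   IN={a:-3, c:0; rest ⊤}   OUT={a:-3, c:0, e:-3; rest ⊤}
  B6:   IN={a:-3, c:0, e:-3; rest ⊤}   OUT={a:-3, c:0, e:-3; rest ⊤}
  B7:   IN={a:-3, c:0, e:-3; rest ⊤}   OUT={a:-3, c:0; rest ⊤}
  B8:   IN={a:-3; rest ⊤}   OUT={a:-3; rest ⊤}

Merge at B7: IN[B7] = OUT[B6] = {a: -3, b: ⊤, c: 0, d: ⊤, e: -3, f: ⊤}

Answer: {a: -3, b: ⊤, c: 0, d: ⊤, e: -3, f: ⊤}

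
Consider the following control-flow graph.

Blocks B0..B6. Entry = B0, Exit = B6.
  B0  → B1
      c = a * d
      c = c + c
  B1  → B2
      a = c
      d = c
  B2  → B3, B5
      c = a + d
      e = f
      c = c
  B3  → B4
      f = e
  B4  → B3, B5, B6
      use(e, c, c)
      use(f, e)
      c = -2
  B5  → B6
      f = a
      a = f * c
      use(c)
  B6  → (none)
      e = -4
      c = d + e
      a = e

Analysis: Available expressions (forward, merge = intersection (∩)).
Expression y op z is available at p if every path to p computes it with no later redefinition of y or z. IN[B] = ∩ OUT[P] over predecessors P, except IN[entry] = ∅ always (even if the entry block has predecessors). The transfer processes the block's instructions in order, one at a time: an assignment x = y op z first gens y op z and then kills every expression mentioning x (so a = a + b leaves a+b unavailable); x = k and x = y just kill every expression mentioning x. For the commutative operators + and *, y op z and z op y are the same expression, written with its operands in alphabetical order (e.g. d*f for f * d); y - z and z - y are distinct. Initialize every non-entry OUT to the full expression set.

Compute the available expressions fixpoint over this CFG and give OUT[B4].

Answer: {a+d}

Derivation:
Converged values:
  B0:  IN={}  OUT={a*d}
  B1:  IN={a*d}  OUT={}
  B2:  IN={}  OUT={a+d}
  B3:  IN={a+d}  OUT={a+d}
  B4:  IN={a+d}  OUT={a+d}
  B5:  IN={a+d}  OUT={c*f}
  B6:  IN={}  OUT={d+e}

Merge at B4: IN[B4] = OUT[B3] = {a+d}
Applying B4's transfer function to that IN value gives OUT[B4] (row B4 above).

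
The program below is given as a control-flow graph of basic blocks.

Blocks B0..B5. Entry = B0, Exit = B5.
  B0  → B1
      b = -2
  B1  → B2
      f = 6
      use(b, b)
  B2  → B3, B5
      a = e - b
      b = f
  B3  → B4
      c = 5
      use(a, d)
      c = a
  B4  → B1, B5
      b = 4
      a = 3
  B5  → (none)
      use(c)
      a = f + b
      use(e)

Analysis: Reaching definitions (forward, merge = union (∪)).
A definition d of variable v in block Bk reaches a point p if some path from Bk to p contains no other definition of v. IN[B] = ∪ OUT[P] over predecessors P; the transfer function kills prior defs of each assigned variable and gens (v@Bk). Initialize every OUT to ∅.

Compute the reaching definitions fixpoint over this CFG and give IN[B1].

Per-block solution:
  B0:  IN={}  OUT={b@B0}
  B1:  IN={a@B4, b@B0, b@B4, c@B3, f@B1}  OUT={a@B4, b@B0, b@B4, c@B3, f@B1}
  B2:  IN={a@B4, b@B0, b@B4, c@B3, f@B1}  OUT={a@B2, b@B2, c@B3, f@B1}
  B3:  IN={a@B2, b@B2, c@B3, f@B1}  OUT={a@B2, b@B2, c@B3, f@B1}
  B4:  IN={a@B2, b@B2, c@B3, f@B1}  OUT={a@B4, b@B4, c@B3, f@B1}
  B5:  IN={a@B2, a@B4, b@B2, b@B4, c@B3, f@B1}  OUT={a@B5, b@B2, b@B4, c@B3, f@B1}

Merge at B1: IN[B1] = OUT[B0] ⊔ OUT[B4] = {a@B4, b@B0, b@B4, c@B3, f@B1}

Answer: {a@B4, b@B0, b@B4, c@B3, f@B1}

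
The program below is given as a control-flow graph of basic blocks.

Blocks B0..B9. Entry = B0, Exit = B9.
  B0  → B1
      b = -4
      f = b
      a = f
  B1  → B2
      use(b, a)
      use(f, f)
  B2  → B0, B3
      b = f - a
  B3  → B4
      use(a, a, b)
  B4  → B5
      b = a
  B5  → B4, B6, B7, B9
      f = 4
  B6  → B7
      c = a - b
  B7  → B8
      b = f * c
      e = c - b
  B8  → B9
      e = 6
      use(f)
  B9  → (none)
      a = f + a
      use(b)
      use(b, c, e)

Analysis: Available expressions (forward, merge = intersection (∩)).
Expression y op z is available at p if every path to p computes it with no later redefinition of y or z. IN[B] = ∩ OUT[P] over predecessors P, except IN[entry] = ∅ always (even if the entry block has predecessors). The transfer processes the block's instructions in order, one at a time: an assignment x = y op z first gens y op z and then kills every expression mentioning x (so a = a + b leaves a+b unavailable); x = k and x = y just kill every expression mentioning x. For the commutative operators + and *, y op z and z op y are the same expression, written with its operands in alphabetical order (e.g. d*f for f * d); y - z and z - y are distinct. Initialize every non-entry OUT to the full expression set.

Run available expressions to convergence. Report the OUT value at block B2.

Answer: {f-a}

Derivation:
Fixpoint table:
  B0:  IN={}  OUT={}
  B1:  IN={}  OUT={}
  B2:  IN={}  OUT={f-a}
  B3:  IN={f-a}  OUT={f-a}
  B4:  IN={}  OUT={}
  B5:  IN={}  OUT={}
  B6:  IN={}  OUT={a-b}
  B7:  IN={}  OUT={c*f, c-b}
  B8:  IN={c*f, c-b}  OUT={c*f, c-b}
  B9:  IN={}  OUT={}

Merge at B2: IN[B2] = OUT[B1] = {}
Applying B2's transfer function to that IN value gives OUT[B2] (row B2 above).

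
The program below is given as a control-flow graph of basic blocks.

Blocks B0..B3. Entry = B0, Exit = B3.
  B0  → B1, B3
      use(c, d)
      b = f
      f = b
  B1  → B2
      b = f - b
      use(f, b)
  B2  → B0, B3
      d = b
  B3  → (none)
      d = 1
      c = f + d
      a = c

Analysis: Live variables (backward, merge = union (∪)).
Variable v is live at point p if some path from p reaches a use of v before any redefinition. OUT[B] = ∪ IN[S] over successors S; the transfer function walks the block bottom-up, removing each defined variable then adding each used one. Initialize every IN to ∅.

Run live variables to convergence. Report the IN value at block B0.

Answer: {c, d, f}

Working:
Per-block solution:
  B0: | IN={c, d, f} | OUT={b, c, f}
  B1: | IN={b, c, f} | OUT={b, c, f}
  B2: | IN={b, c, f} | OUT={c, d, f}
  B3: | IN={f} | OUT={}

Merge at B0: OUT[B0] = IN[B1] ⊔ IN[B3] = {b, c, f}
Applying B0's transfer function to that OUT value gives IN[B0] (row B0 above).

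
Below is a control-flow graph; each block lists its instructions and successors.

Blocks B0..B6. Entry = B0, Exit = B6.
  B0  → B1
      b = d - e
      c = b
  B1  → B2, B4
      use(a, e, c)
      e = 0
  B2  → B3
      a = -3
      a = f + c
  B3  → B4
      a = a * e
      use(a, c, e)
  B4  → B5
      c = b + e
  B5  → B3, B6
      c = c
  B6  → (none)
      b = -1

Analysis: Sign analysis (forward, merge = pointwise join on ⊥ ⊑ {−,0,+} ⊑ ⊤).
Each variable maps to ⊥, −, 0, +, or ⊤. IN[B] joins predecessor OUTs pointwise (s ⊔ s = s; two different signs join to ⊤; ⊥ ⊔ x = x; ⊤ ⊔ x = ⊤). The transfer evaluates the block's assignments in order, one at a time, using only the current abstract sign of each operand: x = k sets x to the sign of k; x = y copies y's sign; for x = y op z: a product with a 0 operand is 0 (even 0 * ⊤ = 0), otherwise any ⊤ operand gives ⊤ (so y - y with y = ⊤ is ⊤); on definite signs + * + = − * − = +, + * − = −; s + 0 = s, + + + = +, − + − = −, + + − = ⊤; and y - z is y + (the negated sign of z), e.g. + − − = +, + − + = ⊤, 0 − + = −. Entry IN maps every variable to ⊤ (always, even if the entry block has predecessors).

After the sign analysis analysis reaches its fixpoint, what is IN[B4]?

Answer: {a: ⊤, b: ⊤, c: ⊤, d: ⊤, e: 0, f: ⊤}

Working:
Fixpoint table:
  B0:   IN=(all ⊤)   OUT=(all ⊤)
  B1:   IN=(all ⊤)   OUT={e:0; rest ⊤}
  B2:   IN={e:0; rest ⊤}   OUT={e:0; rest ⊤}
  B3:   IN={e:0; rest ⊤}   OUT={a:0, e:0; rest ⊤}
  B4:   IN={e:0; rest ⊤}   OUT={e:0; rest ⊤}
  B5:   IN={e:0; rest ⊤}   OUT={e:0; rest ⊤}
  B6:   IN={e:0; rest ⊤}   OUT={b:-, e:0; rest ⊤}

Merge at B4: IN[B4] = OUT[B1] ⊔ OUT[B3] = {a: ⊤, b: ⊤, c: ⊤, d: ⊤, e: 0, f: ⊤}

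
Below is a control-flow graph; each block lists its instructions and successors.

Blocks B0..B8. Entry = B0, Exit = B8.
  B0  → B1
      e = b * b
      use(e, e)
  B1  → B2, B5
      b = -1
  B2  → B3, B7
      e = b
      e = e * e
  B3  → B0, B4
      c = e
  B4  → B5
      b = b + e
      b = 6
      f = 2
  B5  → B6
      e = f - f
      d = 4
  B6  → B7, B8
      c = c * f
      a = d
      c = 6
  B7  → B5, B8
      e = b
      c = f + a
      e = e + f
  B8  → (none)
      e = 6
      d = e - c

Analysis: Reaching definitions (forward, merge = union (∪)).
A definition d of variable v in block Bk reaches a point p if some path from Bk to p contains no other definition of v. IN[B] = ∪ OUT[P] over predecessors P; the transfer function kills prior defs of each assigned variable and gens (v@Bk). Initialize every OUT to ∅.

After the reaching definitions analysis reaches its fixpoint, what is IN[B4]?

Answer: {b@B1, c@B3, e@B2}

Derivation:
Converged values:
  B0:  IN={b@B1, c@B3, e@B2}  OUT={b@B1, c@B3, e@B0}
  B1:  IN={b@B1, c@B3, e@B0}  OUT={b@B1, c@B3, e@B0}
  B2:  IN={b@B1, c@B3, e@B0}  OUT={b@B1, c@B3, e@B2}
  B3:  IN={b@B1, c@B3, e@B2}  OUT={b@B1, c@B3, e@B2}
  B4:  IN={b@B1, c@B3, e@B2}  OUT={b@B4, c@B3, e@B2, f@B4}
  B5:  IN={a@B6, b@B1, b@B4, c@B3, c@B7, d@B5, e@B0, e@B2, e@B7, f@B4}  OUT={a@B6, b@B1, b@B4, c@B3, c@B7, d@B5, e@B5, f@B4}
  B6:  IN={a@B6, b@B1, b@B4, c@B3, c@B7, d@B5, e@B5, f@B4}  OUT={a@B6, b@B1, b@B4, c@B6, d@B5, e@B5, f@B4}
  B7:  IN={a@B6, b@B1, b@B4, c@B3, c@B6, d@B5, e@B2, e@B5, f@B4}  OUT={a@B6, b@B1, b@B4, c@B7, d@B5, e@B7, f@B4}
  B8:  IN={a@B6, b@B1, b@B4, c@B6, c@B7, d@B5, e@B5, e@B7, f@B4}  OUT={a@B6, b@B1, b@B4, c@B6, c@B7, d@B8, e@B8, f@B4}

Merge at B4: IN[B4] = OUT[B3] = {b@B1, c@B3, e@B2}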